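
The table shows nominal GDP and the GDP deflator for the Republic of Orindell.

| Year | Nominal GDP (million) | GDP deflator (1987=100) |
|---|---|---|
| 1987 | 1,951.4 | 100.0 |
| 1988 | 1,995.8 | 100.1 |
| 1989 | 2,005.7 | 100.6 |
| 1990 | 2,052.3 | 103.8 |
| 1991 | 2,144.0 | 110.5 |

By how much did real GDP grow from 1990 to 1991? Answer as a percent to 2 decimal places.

Real GDP 1990 = 2052.3/1.038 = 1977.17.
Real GDP 1991 = 2144.0/1.105 = 1940.27.
Change = 1940.27/1977.17 − 1 = -0.0187.

-1.87%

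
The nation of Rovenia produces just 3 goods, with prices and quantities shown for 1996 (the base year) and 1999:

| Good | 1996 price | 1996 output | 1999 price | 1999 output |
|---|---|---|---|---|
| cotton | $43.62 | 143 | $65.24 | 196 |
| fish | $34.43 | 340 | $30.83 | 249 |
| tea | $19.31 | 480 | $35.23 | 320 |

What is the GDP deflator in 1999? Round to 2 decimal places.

136.20

Nominal GDP 1999 = 65.24·196 + 30.83·249 + 35.23·320 = 31737.31.
Real GDP 1999 (at 1996 prices) = 43.62·196 + 34.43·249 + 19.31·320 = 23301.79.
Deflator = Nominal/Real × 100 = 31737.31/23301.79 × 100 = 136.201.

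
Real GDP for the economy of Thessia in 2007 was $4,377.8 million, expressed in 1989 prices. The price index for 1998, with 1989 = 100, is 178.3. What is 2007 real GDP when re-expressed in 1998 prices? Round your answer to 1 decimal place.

Real GDP in 1998 prices = Real GDP in 1989 prices × (P_1998/P_1989) = 4377.8 × 1.783 = 7805.62.

$7,805.6 million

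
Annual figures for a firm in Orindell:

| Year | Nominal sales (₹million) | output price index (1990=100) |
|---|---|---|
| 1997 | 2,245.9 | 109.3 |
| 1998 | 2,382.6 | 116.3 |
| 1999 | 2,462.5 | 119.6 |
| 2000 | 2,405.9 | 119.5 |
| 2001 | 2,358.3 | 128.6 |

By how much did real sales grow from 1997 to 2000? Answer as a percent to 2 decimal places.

-2.02%

Real sales 1997 = 2245.9/1.093 = 2054.80.
Real sales 2000 = 2405.9/1.195 = 2013.31.
Change = 2013.31/2054.80 − 1 = -0.0202.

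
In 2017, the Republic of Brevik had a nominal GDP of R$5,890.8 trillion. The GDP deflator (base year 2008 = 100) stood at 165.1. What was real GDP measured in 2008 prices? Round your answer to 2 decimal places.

R$3,568.02 trillion

Real GDP = Nominal / (GDP deflator/100) = 5890.8 / 1.651 = 3568.02.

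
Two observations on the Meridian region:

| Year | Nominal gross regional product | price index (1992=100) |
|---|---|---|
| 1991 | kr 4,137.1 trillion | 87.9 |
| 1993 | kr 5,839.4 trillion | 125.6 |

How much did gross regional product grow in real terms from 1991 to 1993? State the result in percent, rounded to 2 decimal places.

-1.22%

Deflate each year: 1991 → 4137.1/0.879 = 4706.60; 1993 → 5839.4/1.256 = 4649.20.
So real gross regional product changed by 4649.20/4706.60 − 1 = -0.0122, i.e. -1.22%.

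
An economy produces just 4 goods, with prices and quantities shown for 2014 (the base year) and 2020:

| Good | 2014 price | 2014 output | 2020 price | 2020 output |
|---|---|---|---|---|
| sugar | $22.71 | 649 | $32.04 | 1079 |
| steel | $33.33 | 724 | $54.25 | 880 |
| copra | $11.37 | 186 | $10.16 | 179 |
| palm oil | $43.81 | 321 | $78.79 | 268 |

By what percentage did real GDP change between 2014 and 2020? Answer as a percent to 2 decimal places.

Real GDP 2014 = Nominal GDP 2014 = 22.71·649 + 33.33·724 + 11.37·186 + 43.81·321 = 55047.54.
Real GDP 2020 (at 2014 prices) = 22.71·1079 + 33.33·880 + 11.37·179 + 43.81·268 = 67610.80.
Real growth = 67610.80/55047.54 − 1 = 0.2282.

22.82%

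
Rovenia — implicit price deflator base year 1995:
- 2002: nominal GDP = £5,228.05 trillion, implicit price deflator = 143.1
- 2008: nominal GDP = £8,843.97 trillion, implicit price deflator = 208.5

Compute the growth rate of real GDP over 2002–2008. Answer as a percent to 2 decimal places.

Deflate each year: 2002 → 5228.05/1.431 = 3653.42; 2008 → 8843.97/2.085 = 4241.71.
So real GDP changed by 4241.71/3653.42 − 1 = 0.1610, i.e. 16.10%.

16.10%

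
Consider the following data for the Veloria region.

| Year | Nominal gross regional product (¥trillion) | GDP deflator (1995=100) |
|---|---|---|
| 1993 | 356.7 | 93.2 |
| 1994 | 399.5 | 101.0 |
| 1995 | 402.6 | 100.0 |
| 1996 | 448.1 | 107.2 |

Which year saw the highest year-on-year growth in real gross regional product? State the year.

1994: real = 399.5/1.010 = 395.54; growth vs 1993 (382.73) = 3.35%.
1995: real = 402.6/1.000 = 402.60; growth vs 1994 (395.54) = 1.78%.
1996: real = 448.1/1.072 = 418.00; growth vs 1995 (402.60) = 3.83%.

1996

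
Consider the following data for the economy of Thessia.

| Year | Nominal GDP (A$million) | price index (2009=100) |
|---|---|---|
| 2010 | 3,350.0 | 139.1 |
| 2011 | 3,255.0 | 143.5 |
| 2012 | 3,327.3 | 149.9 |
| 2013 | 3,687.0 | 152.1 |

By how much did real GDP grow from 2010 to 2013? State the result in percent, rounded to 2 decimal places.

0.65%

Real GDP 2010 = 3350.0/1.391 = 2408.34.
Real GDP 2013 = 3687.0/1.521 = 2424.06.
Change = 2424.06/2408.34 − 1 = 0.0065.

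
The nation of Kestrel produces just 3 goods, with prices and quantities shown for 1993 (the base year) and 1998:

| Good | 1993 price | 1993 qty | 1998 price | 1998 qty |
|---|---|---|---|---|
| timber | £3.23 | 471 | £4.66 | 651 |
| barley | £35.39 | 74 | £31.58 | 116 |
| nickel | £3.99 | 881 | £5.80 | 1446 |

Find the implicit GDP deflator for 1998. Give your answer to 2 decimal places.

Nominal GDP 1998 = 4.66·651 + 31.58·116 + 5.80·1446 = 15083.74.
Real GDP 1998 (at 1993 prices) = 3.23·651 + 35.39·116 + 3.99·1446 = 11977.51.
Deflator = Nominal/Real × 100 = 15083.74/11977.51 × 100 = 125.934.

125.93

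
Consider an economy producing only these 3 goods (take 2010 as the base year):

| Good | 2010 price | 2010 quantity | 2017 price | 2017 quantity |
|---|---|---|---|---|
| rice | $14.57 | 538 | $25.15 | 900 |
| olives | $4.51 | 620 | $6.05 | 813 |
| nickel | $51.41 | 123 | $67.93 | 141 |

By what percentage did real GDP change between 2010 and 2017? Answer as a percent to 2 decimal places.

41.69%

Real GDP 2010 = Nominal GDP 2010 = 14.57·538 + 4.51·620 + 51.41·123 = 16958.29.
Real GDP 2017 (at 2010 prices) = 14.57·900 + 4.51·813 + 51.41·141 = 24028.44.
Real growth = 24028.44/16958.29 − 1 = 0.4169.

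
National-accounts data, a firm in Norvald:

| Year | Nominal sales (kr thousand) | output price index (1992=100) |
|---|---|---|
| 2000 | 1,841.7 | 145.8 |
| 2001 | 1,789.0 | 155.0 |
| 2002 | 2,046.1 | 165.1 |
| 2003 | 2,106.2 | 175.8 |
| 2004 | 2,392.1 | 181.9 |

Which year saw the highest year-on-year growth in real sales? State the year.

2001: real = 1789.0/1.550 = 1154.19; growth vs 2000 (1263.17) = -8.63%.
2002: real = 2046.1/1.651 = 1239.31; growth vs 2001 (1154.19) = 7.37%.
2003: real = 2106.2/1.758 = 1198.07; growth vs 2002 (1239.31) = -3.33%.
2004: real = 2392.1/1.819 = 1315.06; growth vs 2003 (1198.07) = 9.76%.

2004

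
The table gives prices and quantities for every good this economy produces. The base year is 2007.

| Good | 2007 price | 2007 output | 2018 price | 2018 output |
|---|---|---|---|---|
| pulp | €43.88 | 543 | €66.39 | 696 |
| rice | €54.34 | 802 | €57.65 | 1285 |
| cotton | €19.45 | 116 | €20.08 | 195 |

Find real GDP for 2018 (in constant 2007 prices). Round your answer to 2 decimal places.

Real GDP 2018 = Σ (p_2007 × q_2018) = 43.88·696 + 54.34·1285 + 19.45·195 = 104160.13.

€104160.13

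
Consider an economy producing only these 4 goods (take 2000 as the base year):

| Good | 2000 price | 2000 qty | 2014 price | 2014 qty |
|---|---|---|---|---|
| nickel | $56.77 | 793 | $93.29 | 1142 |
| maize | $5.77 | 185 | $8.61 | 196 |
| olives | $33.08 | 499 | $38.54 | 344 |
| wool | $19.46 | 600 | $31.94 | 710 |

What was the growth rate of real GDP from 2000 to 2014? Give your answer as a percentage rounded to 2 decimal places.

Real GDP 2000 = Nominal GDP 2000 = 56.77·793 + 5.77·185 + 33.08·499 + 19.46·600 = 74268.98.
Real GDP 2014 (at 2000 prices) = 56.77·1142 + 5.77·196 + 33.08·344 + 19.46·710 = 91158.38.
Real growth = 91158.38/74268.98 − 1 = 0.2274.

22.74%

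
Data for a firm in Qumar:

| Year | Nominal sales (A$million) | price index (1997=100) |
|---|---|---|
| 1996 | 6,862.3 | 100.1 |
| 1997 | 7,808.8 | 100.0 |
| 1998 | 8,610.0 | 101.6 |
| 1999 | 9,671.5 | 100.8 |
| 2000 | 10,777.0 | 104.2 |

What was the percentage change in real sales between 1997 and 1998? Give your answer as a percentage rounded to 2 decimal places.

Real sales 1997 = 7808.8/1.000 = 7808.80.
Real sales 1998 = 8610.0/1.016 = 8474.41.
Change = 8474.41/7808.80 − 1 = 0.0852.

8.52%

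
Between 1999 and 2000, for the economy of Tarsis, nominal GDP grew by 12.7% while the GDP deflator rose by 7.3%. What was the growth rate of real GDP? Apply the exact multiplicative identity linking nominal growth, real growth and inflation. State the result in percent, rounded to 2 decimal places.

(1 + g_nom) = (1 + g_real)(1 + π), so g_real = 1.1270 / 1.0730 − 1 = 0.05033.

5.03%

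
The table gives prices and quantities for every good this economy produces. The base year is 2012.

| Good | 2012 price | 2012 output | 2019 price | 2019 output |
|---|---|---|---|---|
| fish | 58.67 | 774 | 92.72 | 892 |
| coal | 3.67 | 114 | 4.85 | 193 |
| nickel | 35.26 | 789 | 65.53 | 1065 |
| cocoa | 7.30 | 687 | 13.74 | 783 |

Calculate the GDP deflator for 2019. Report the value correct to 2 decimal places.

170.48

Nominal GDP 2019 = 92.72·892 + 4.85·193 + 65.53·1065 + 13.74·783 = 164190.16.
Real GDP 2019 (at 2012 prices) = 58.67·892 + 3.67·193 + 35.26·1065 + 7.30·783 = 96309.75.
Deflator = Nominal/Real × 100 = 164190.16/96309.75 × 100 = 170.481.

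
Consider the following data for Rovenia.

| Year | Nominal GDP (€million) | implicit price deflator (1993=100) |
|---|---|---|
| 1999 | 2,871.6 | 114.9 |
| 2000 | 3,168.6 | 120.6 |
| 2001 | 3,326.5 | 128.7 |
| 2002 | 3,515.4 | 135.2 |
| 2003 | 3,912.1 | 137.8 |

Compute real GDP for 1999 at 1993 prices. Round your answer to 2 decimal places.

€2,499.22 million

Real GDP 1999 = 2871.6 / 1.149 = 2499.22.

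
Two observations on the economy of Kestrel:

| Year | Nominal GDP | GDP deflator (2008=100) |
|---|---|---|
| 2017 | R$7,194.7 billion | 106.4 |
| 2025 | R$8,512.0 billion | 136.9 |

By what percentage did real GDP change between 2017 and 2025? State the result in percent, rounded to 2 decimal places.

Real GDP 2017 = 7194.7 / 1.064 = 6761.94.
Real GDP 2025 = 8512.0 / 1.369 = 6217.68.
Real growth = 6217.68 / 6761.94 − 1 = -0.0805.

-8.05%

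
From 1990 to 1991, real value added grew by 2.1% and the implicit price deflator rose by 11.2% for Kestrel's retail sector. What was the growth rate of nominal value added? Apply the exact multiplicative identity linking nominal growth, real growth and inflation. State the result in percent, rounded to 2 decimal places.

13.54%

(1 + g_nom) = (1 + g_real)(1 + π) = 1.0210 × 1.1120 = 1.13535.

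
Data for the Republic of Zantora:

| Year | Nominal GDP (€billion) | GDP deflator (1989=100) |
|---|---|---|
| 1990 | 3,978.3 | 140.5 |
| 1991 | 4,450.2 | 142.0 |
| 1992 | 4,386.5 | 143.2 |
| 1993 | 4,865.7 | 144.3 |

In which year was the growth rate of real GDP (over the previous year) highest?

1991: real = 4450.2/1.420 = 3133.94; growth vs 1990 (2831.53) = 10.68%.
1992: real = 4386.5/1.432 = 3063.20; growth vs 1991 (3133.94) = -2.26%.
1993: real = 4865.7/1.443 = 3371.93; growth vs 1992 (3063.20) = 10.08%.

1991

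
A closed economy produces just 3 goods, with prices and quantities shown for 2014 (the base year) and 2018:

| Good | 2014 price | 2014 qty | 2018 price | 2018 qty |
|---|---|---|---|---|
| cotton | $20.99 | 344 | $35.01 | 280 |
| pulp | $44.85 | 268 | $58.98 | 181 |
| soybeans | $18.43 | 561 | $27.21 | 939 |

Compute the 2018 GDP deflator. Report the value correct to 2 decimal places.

Nominal GDP 2018 = 35.01·280 + 58.98·181 + 27.21·939 = 46028.37.
Real GDP 2018 (at 2014 prices) = 20.99·280 + 44.85·181 + 18.43·939 = 31300.82.
Deflator = Nominal/Real × 100 = 46028.37/31300.82 × 100 = 147.052.

147.05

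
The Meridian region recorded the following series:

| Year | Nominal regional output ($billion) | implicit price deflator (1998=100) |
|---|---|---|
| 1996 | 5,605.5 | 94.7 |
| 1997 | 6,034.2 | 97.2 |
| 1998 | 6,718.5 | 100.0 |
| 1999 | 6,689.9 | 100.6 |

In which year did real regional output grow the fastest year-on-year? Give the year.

1997: real = 6034.2/0.972 = 6208.02; growth vs 1996 (5919.22) = 4.88%.
1998: real = 6718.5/1.000 = 6718.50; growth vs 1997 (6208.02) = 8.22%.
1999: real = 6689.9/1.006 = 6650.00; growth vs 1998 (6718.50) = -1.02%.

1998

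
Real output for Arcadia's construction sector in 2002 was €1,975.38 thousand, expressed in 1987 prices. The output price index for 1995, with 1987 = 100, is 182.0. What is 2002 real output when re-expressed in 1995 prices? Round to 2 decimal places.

Real output in 1995 prices = Real output in 1987 prices × (P_1995/P_1987) = 1975.38 × 1.820 = 3595.19.

€3,595.19 thousand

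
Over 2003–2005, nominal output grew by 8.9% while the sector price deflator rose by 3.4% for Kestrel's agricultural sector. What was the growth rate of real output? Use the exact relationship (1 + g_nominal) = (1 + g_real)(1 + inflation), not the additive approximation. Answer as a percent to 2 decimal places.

(1 + g_nom) = (1 + g_real)(1 + π), so g_real = 1.0890 / 1.0340 − 1 = 0.05319.

5.32%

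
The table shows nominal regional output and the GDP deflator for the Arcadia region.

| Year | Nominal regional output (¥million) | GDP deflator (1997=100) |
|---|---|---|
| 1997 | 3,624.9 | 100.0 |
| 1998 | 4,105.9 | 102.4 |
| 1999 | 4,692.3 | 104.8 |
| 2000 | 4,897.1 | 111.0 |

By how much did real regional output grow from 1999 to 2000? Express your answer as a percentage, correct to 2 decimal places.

Real regional output 1999 = 4692.3/1.048 = 4477.39.
Real regional output 2000 = 4897.1/1.110 = 4411.80.
Change = 4411.80/4477.39 − 1 = -0.0146.

-1.46%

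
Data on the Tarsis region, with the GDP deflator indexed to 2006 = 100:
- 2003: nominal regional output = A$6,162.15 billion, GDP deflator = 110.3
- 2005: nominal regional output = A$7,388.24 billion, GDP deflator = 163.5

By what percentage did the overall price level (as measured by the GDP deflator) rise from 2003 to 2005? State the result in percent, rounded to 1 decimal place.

48.2%

Price-level change = 163.5 / 110.3 − 1 = 0.4823.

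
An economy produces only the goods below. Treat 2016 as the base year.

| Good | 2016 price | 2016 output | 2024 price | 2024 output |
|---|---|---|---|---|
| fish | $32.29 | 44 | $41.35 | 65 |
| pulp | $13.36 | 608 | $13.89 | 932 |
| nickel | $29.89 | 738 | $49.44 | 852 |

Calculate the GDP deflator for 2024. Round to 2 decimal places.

144.33

Nominal GDP 2024 = 41.35·65 + 13.89·932 + 49.44·852 = 57756.11.
Real GDP 2024 (at 2016 prices) = 32.29·65 + 13.36·932 + 29.89·852 = 40016.65.
Deflator = Nominal/Real × 100 = 57756.11/40016.65 × 100 = 144.330.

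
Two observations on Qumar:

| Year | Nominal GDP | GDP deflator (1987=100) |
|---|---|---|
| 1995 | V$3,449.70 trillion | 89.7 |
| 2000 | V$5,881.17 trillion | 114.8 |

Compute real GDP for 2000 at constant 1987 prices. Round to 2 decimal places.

Real GDP = Nominal / (GDP deflator/100) = 5881.17 / 1.148 = 5122.97.

V$5,122.97 trillion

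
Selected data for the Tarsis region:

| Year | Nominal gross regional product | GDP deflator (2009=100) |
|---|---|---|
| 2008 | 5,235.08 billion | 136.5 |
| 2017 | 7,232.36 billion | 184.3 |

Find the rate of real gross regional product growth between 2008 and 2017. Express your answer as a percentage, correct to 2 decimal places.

2.32%

Deflate each year: 2008 → 5235.08/1.365 = 3835.22; 2017 → 7232.36/1.843 = 3924.23.
So real gross regional product changed by 3924.23/3835.22 − 1 = 0.0232, i.e. 2.32%.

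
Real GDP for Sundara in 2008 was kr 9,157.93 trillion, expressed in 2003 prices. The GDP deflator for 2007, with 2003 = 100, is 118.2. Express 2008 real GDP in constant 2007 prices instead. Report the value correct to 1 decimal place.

Real GDP in 2007 prices = Real GDP in 2003 prices × (P_2007/P_2003) = 9157.93 × 1.182 = 10824.67.

kr 10,824.7 trillion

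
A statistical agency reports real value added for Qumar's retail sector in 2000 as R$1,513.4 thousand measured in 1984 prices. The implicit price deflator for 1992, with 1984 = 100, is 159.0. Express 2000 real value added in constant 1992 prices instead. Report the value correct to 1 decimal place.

Real value added in 1992 prices = Real value added in 1984 prices × (P_1992/P_1984) = 1513.4 × 1.590 = 2406.31.

R$2,406.3 thousand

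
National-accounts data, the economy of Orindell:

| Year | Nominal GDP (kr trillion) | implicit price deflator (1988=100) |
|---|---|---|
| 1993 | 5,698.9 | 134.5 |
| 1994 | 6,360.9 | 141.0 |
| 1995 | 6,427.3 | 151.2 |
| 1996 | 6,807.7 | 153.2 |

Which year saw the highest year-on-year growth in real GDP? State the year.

1994

1994: real = 6360.9/1.410 = 4511.28; growth vs 1993 (4237.10) = 6.47%.
1995: real = 6427.3/1.512 = 4250.86; growth vs 1994 (4511.28) = -5.77%.
1996: real = 6807.7/1.532 = 4443.67; growth vs 1995 (4250.86) = 4.54%.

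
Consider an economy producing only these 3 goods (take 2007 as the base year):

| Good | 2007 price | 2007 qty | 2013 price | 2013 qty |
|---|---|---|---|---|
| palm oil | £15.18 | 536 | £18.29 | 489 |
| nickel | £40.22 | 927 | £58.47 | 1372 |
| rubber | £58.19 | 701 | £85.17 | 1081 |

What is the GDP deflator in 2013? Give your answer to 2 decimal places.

Nominal GDP 2013 = 18.29·489 + 58.47·1372 + 85.17·1081 = 181233.42.
Real GDP 2013 (at 2007 prices) = 15.18·489 + 40.22·1372 + 58.19·1081 = 125508.25.
Deflator = Nominal/Real × 100 = 181233.42/125508.25 × 100 = 144.400.

144.40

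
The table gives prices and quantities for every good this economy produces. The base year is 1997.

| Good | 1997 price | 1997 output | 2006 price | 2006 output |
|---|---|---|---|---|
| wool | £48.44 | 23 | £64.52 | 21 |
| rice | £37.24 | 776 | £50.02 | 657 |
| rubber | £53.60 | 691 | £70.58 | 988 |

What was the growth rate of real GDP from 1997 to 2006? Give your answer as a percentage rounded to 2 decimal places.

16.99%

Real GDP 1997 = Nominal GDP 1997 = 48.44·23 + 37.24·776 + 53.60·691 = 67049.96.
Real GDP 2006 (at 1997 prices) = 48.44·21 + 37.24·657 + 53.60·988 = 78440.72.
Real growth = 78440.72/67049.96 − 1 = 0.1699.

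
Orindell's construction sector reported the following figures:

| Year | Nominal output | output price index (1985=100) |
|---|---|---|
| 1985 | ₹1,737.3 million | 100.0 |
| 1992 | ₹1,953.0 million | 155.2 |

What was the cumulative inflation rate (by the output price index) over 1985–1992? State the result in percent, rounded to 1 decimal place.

Price-level change = 155.2 / 100.0 − 1 = 0.5520.

55.2%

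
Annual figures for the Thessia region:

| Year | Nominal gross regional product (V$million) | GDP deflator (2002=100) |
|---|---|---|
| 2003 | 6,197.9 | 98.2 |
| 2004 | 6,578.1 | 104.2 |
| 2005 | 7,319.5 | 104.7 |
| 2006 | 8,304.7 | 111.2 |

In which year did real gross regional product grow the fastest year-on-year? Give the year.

2004: real = 6578.1/1.042 = 6312.96; growth vs 2003 (6311.51) = 0.02%.
2005: real = 7319.5/1.047 = 6990.93; growth vs 2004 (6312.96) = 10.74%.
2006: real = 8304.7/1.112 = 7468.26; growth vs 2005 (6990.93) = 6.83%.

2005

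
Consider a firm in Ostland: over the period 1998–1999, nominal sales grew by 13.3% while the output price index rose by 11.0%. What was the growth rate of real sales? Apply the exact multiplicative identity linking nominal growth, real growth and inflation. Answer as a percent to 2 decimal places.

2.07%

(1 + g_nom) = (1 + g_real)(1 + π), so g_real = 1.1330 / 1.1100 − 1 = 0.02072.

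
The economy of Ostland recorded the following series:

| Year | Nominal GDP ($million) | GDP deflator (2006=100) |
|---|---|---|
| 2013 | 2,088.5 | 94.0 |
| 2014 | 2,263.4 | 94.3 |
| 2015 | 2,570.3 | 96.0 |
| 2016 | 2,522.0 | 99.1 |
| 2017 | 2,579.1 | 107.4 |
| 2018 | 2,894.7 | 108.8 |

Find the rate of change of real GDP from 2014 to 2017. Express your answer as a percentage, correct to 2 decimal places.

Real GDP 2014 = 2263.4/0.943 = 2400.21.
Real GDP 2017 = 2579.1/1.074 = 2401.40.
Change = 2401.40/2400.21 − 1 = 0.0005.

0.05%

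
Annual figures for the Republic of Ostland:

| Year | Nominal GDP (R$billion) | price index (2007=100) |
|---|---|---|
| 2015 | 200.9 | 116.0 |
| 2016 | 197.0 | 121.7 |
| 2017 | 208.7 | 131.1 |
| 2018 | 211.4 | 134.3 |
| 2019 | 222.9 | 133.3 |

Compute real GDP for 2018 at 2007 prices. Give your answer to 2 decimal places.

Real GDP 2018 = 211.4 / 1.343 = 157.41.

R$157.41 billion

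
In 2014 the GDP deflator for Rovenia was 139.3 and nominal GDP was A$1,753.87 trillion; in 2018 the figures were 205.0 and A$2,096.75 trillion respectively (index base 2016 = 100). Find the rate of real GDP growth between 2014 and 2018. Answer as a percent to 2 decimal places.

-18.76%

Deflate each year: 2014 → 1753.87/1.393 = 1259.06; 2018 → 2096.75/2.050 = 1022.80.
So real GDP changed by 1022.80/1259.06 − 1 = -0.1876, i.e. -18.76%.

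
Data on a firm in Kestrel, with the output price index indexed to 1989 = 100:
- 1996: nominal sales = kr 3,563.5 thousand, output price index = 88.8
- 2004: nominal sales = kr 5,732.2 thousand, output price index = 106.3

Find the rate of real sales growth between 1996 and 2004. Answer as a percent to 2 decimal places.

34.38%

Deflate each year: 1996 → 3563.5/0.888 = 4012.95; 2004 → 5732.2/1.063 = 5392.47.
So real sales changed by 5392.47/4012.95 − 1 = 0.3438, i.e. 34.38%.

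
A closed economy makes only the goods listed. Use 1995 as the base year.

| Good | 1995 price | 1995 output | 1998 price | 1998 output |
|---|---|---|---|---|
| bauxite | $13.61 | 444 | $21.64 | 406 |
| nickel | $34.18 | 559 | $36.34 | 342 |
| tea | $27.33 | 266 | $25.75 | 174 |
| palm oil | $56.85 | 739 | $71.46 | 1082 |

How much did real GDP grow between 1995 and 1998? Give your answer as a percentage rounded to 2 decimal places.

Real GDP 1995 = Nominal GDP 1995 = 13.61·444 + 34.18·559 + 27.33·266 + 56.85·739 = 74431.39.
Real GDP 1998 (at 1995 prices) = 13.61·406 + 34.18·342 + 27.33·174 + 56.85·1082 = 83482.34.
Real growth = 83482.34/74431.39 − 1 = 0.1216.

12.16%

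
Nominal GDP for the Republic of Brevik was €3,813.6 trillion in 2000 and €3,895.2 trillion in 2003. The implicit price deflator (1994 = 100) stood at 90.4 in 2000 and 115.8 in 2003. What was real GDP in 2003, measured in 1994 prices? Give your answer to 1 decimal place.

Real GDP = Nominal / (implicit price deflator/100) = 3895.2 / 1.158 = 3363.73.

€3,363.7 trillion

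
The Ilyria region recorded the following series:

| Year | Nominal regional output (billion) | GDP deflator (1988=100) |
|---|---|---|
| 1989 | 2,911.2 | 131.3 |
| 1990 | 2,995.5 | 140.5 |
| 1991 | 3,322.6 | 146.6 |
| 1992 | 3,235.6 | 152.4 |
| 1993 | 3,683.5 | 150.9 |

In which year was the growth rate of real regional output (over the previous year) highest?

1990: real = 2995.5/1.405 = 2132.03; growth vs 1989 (2217.21) = -3.84%.
1991: real = 3322.6/1.466 = 2266.44; growth vs 1990 (2132.03) = 6.30%.
1992: real = 3235.6/1.524 = 2123.10; growth vs 1991 (2266.44) = -6.32%.
1993: real = 3683.5/1.509 = 2441.02; growth vs 1992 (2123.10) = 14.97%.

1993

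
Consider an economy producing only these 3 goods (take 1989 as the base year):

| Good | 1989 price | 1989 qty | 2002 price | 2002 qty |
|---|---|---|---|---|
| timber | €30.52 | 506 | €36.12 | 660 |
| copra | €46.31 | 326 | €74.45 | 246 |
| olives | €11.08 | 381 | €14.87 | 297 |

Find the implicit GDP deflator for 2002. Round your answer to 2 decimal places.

Nominal GDP 2002 = 36.12·660 + 74.45·246 + 14.87·297 = 46570.29.
Real GDP 2002 (at 1989 prices) = 30.52·660 + 46.31·246 + 11.08·297 = 34826.22.
Deflator = Nominal/Real × 100 = 46570.29/34826.22 × 100 = 133.722.

133.72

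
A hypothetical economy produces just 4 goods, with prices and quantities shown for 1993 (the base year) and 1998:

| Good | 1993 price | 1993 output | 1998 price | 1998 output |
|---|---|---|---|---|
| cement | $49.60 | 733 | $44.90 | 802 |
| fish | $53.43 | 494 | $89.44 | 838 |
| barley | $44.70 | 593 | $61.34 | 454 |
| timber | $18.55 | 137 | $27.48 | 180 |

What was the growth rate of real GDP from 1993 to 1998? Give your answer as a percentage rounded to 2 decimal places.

17.85%

Real GDP 1993 = Nominal GDP 1993 = 49.60·733 + 53.43·494 + 44.70·593 + 18.55·137 = 91799.67.
Real GDP 1998 (at 1993 prices) = 49.60·802 + 53.43·838 + 44.70·454 + 18.55·180 = 108186.34.
Real growth = 108186.34/91799.67 − 1 = 0.1785.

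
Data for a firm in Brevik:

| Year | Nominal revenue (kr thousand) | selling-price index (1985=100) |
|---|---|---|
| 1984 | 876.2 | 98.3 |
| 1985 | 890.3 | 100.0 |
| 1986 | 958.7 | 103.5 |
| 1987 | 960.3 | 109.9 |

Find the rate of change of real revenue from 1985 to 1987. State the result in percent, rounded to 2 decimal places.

Real revenue 1985 = 890.3/1.000 = 890.30.
Real revenue 1987 = 960.3/1.099 = 873.79.
Change = 873.79/890.30 − 1 = -0.0185.

-1.85%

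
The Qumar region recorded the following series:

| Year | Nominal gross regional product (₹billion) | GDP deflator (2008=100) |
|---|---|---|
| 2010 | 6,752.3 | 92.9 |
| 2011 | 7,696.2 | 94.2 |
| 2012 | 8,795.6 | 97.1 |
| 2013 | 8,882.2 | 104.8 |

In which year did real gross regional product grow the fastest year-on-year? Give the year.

2011

2011: real = 7696.2/0.942 = 8170.06; growth vs 2010 (7268.35) = 12.41%.
2012: real = 8795.6/0.971 = 9058.29; growth vs 2011 (8170.06) = 10.87%.
2013: real = 8882.2/1.048 = 8475.38; growth vs 2012 (9058.29) = -6.44%.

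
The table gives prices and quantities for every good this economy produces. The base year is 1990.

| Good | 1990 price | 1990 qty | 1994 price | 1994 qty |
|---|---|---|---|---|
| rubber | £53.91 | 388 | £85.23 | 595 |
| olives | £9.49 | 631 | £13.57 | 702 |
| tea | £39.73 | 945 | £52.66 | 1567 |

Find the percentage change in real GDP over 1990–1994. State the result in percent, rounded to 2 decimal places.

Real GDP 1990 = Nominal GDP 1990 = 53.91·388 + 9.49·631 + 39.73·945 = 64450.12.
Real GDP 1994 (at 1990 prices) = 53.91·595 + 9.49·702 + 39.73·1567 = 100995.34.
Real growth = 100995.34/64450.12 − 1 = 0.5670.

56.70%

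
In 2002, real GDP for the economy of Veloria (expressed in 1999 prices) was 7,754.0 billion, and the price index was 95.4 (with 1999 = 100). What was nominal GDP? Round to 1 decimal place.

Nominal GDP = Real × (price index/100) = 7754.0 × 0.954 = 7397.32.

7,397.3 billion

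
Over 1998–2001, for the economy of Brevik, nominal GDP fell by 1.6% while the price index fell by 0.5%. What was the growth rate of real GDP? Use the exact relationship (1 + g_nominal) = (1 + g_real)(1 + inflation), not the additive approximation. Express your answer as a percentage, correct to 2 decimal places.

(1 + g_nom) = (1 + g_real)(1 + π), so g_real = 0.9840 / 0.9950 − 1 = -0.01106.

-1.11%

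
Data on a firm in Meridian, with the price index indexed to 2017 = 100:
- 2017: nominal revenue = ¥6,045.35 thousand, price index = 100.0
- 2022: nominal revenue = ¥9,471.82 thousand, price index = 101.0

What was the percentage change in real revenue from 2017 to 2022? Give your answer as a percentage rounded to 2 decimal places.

Real revenue 2017 = 6045.35 / 1.000 = 6045.35.
Real revenue 2022 = 9471.82 / 1.010 = 9378.04.
Real growth = 9378.04 / 6045.35 − 1 = 0.5513.

55.13%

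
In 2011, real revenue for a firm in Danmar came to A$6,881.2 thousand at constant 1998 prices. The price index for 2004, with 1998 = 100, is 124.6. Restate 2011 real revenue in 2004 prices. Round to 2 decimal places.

Real revenue in 2004 prices = Real revenue in 1998 prices × (P_2004/P_1998) = 6881.2 × 1.246 = 8573.98.

A$8,573.98 thousand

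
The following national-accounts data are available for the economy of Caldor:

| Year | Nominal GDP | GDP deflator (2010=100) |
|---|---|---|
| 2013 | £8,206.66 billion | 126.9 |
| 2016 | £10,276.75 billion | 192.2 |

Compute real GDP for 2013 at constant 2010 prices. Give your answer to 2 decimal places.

Real GDP = Nominal / (GDP deflator/100) = 8206.66 / 1.269 = 6467.03.

£6,467.03 billion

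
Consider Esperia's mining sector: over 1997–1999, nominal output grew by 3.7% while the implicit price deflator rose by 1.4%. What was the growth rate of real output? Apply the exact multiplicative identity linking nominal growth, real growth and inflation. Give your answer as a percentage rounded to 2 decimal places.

(1 + g_nom) = (1 + g_real)(1 + π), so g_real = 1.0370 / 1.0140 − 1 = 0.02268.

2.27%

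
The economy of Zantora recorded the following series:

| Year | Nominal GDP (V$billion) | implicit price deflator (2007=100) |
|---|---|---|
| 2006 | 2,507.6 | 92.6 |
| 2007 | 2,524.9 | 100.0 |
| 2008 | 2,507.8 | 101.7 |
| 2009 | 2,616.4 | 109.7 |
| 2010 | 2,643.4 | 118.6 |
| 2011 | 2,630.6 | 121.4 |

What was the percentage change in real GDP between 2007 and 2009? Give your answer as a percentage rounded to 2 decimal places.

Real GDP 2007 = 2524.9/1.000 = 2524.90.
Real GDP 2009 = 2616.4/1.097 = 2385.05.
Change = 2385.05/2524.90 − 1 = -0.0554.

-5.54%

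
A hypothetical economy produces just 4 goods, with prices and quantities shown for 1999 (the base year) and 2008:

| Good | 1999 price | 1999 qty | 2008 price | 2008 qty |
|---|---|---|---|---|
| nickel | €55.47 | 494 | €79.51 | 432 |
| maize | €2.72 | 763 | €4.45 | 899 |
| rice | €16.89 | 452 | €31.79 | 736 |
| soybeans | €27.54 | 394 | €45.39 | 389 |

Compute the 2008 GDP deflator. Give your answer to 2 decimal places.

Nominal GDP 2008 = 79.51·432 + 4.45·899 + 31.79·736 + 45.39·389 = 79403.02.
Real GDP 2008 (at 1999 prices) = 55.47·432 + 2.72·899 + 16.89·736 + 27.54·389 = 49552.42.
Deflator = Nominal/Real × 100 = 79403.02/49552.42 × 100 = 160.240.

160.24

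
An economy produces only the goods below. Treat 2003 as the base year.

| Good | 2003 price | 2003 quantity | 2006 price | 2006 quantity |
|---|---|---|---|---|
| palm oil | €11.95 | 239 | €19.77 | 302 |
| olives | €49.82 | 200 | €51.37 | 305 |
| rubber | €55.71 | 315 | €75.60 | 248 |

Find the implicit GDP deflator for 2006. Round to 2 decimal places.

123.81

Nominal GDP 2006 = 19.77·302 + 51.37·305 + 75.60·248 = 40387.19.
Real GDP 2006 (at 2003 prices) = 11.95·302 + 49.82·305 + 55.71·248 = 32620.08.
Deflator = Nominal/Real × 100 = 40387.19/32620.08 × 100 = 123.811.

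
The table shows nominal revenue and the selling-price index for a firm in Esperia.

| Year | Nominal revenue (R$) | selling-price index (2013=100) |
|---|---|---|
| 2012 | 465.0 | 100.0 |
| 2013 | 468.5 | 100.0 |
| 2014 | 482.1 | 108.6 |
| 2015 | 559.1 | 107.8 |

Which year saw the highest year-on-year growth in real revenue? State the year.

2013: real = 468.5/1.000 = 468.50; growth vs 2012 (465.00) = 0.75%.
2014: real = 482.1/1.086 = 443.92; growth vs 2013 (468.50) = -5.25%.
2015: real = 559.1/1.078 = 518.65; growth vs 2014 (443.92) = 16.83%.

2015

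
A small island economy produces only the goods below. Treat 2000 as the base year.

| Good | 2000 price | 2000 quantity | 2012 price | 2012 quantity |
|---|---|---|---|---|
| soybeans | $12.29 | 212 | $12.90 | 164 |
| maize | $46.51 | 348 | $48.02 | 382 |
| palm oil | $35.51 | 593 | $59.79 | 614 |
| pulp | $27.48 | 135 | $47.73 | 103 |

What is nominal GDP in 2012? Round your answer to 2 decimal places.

$62086.49

Nominal GDP 2012 = Σ (p_2012 × q_2012) = 12.90·164 + 48.02·382 + 59.79·614 + 47.73·103 = 62086.49.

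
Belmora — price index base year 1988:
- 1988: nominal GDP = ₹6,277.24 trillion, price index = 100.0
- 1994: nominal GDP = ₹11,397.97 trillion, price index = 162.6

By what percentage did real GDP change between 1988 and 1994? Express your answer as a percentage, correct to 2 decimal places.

11.67%

Deflate each year: 1988 → 6277.24/1.000 = 6277.24; 1994 → 11397.97/1.626 = 7009.82.
So real GDP changed by 7009.82/6277.24 − 1 = 0.1167, i.e. 11.67%.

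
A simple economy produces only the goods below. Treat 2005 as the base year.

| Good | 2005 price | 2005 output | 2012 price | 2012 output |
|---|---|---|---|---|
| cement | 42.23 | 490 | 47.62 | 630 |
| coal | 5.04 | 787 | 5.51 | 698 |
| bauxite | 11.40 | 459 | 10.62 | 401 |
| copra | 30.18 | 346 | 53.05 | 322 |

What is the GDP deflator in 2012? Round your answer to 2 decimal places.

124.26

Nominal GDP 2012 = 47.62·630 + 5.51·698 + 10.62·401 + 53.05·322 = 55187.30.
Real GDP 2012 (at 2005 prices) = 42.23·630 + 5.04·698 + 11.40·401 + 30.18·322 = 44412.18.
Deflator = Nominal/Real × 100 = 55187.30/44412.18 × 100 = 124.262.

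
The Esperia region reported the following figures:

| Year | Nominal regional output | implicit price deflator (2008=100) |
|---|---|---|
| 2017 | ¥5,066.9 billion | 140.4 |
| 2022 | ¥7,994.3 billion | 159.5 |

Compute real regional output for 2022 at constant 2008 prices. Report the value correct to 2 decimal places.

Real regional output = Nominal / (implicit price deflator/100) = 7994.3 / 1.595 = 5012.10.

¥5,012.10 billion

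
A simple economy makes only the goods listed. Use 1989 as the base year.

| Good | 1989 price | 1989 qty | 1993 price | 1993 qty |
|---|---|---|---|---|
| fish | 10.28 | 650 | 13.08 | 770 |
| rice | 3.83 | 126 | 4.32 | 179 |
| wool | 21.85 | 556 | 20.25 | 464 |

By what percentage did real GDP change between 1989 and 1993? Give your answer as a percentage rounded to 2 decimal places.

-2.97%

Real GDP 1989 = Nominal GDP 1989 = 10.28·650 + 3.83·126 + 21.85·556 = 19313.18.
Real GDP 1993 (at 1989 prices) = 10.28·770 + 3.83·179 + 21.85·464 = 18739.57.
Real growth = 18739.57/19313.18 − 1 = -0.0297.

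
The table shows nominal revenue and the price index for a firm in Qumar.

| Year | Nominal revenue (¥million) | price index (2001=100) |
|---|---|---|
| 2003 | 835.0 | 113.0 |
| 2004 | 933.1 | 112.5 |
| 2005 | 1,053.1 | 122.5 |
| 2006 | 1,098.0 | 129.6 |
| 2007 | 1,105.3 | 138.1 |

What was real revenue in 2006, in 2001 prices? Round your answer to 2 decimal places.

¥847.22 million

Real revenue 2006 = 1098.0 / 1.296 = 847.22.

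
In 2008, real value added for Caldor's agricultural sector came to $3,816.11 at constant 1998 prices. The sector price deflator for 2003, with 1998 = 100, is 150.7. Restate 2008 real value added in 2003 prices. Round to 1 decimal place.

$5,750.9

Real value added in 2003 prices = Real value added in 1998 prices × (P_2003/P_1998) = 3816.11 × 1.507 = 5750.88.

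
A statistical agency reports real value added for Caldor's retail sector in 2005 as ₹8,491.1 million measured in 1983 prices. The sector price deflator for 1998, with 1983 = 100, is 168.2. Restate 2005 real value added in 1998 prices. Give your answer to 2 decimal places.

₹14,282.03 million

Real value added in 1998 prices = Real value added in 1983 prices × (P_1998/P_1983) = 8491.1 × 1.682 = 14282.03.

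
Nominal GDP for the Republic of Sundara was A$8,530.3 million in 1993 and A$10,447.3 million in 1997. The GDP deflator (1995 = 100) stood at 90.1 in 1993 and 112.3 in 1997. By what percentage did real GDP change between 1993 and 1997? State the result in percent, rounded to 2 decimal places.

-1.74%

Deflate each year: 1993 → 8530.3/0.901 = 9467.59; 1997 → 10447.3/1.123 = 9303.03.
So real GDP changed by 9303.03/9467.59 − 1 = -0.0174, i.e. -1.74%.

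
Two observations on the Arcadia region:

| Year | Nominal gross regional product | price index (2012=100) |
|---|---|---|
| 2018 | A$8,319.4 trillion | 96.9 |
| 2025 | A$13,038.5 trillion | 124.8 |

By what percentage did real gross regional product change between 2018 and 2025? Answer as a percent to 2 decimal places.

Deflate each year: 2018 → 8319.4/0.969 = 8585.55; 2025 → 13038.5/1.248 = 10447.52.
So real gross regional product changed by 10447.52/8585.55 − 1 = 0.2169, i.e. 21.69%.

21.69%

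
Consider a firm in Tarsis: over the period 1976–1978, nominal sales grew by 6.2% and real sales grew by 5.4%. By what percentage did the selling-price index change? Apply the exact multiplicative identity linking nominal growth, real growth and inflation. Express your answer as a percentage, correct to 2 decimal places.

0.76%

(1 + g_nom) = (1 + g_real)(1 + π), so π = 1.0620 / 1.0540 − 1 = 0.00759.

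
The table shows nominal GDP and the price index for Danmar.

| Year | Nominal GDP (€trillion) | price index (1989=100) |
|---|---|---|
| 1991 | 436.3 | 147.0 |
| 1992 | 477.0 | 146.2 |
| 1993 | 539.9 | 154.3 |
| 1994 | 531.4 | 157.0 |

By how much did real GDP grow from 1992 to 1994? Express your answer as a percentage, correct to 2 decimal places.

3.74%

Real GDP 1992 = 477.0/1.462 = 326.27.
Real GDP 1994 = 531.4/1.570 = 338.47.
Change = 338.47/326.27 − 1 = 0.0374.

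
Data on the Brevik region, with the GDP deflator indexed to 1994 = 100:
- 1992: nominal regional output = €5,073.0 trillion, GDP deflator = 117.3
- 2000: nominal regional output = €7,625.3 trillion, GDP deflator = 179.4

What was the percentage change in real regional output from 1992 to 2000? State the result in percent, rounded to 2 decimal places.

-1.72%

Real regional output 1992 = 5073.0 / 1.173 = 4324.81.
Real regional output 2000 = 7625.3 / 1.794 = 4250.45.
Real growth = 4250.45 / 4324.81 − 1 = -0.0172.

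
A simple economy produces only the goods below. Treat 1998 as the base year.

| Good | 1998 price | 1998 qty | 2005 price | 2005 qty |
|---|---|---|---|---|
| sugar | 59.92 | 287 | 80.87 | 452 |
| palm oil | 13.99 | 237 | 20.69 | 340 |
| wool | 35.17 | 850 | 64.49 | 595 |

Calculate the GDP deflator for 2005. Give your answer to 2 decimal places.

Nominal GDP 2005 = 80.87·452 + 20.69·340 + 64.49·595 = 81959.39.
Real GDP 2005 (at 1998 prices) = 59.92·452 + 13.99·340 + 35.17·595 = 52766.59.
Deflator = Nominal/Real × 100 = 81959.39/52766.59 × 100 = 155.324.

155.32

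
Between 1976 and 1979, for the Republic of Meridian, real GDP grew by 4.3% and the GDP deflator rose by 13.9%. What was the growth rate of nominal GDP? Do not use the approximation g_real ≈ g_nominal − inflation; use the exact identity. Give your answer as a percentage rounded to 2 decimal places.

18.80%

(1 + g_nom) = (1 + g_real)(1 + π) = 1.0430 × 1.1390 = 1.18798.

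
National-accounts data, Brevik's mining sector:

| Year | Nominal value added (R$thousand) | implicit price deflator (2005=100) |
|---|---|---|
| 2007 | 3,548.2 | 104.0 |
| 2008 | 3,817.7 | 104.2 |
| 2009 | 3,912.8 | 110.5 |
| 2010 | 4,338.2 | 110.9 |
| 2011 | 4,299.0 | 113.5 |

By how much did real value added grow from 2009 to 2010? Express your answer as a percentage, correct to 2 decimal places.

10.47%

Real value added 2009 = 3912.8/1.105 = 3541.00.
Real value added 2010 = 4338.2/1.109 = 3911.81.
Change = 3911.81/3541.00 − 1 = 0.1047.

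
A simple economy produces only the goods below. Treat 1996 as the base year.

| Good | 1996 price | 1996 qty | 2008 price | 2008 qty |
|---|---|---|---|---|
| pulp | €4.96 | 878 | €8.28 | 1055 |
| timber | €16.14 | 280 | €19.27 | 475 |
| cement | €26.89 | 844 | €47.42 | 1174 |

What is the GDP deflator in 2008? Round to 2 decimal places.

Nominal GDP 2008 = 8.28·1055 + 19.27·475 + 47.42·1174 = 73559.73.
Real GDP 2008 (at 1996 prices) = 4.96·1055 + 16.14·475 + 26.89·1174 = 44468.16.
Deflator = Nominal/Real × 100 = 73559.73/44468.16 × 100 = 165.421.

165.42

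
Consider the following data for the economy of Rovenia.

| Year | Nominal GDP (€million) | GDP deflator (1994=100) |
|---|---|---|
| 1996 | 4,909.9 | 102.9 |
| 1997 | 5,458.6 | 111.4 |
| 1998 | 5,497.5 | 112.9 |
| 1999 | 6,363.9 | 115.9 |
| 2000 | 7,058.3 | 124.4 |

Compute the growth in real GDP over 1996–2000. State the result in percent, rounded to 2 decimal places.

Real GDP 1996 = 4909.9/1.029 = 4771.53.
Real GDP 2000 = 7058.3/1.244 = 5673.87.
Change = 5673.87/4771.53 − 1 = 0.1891.

18.91%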